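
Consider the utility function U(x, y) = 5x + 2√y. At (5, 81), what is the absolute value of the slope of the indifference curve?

MU_x = 5, MU_y = 2/(2√y).
MRS = 5 ÷ (2/(2√y)).
At (5, 81): MRS = 45.
The indifference curve has slope −45 at this bundle.

MRS = 45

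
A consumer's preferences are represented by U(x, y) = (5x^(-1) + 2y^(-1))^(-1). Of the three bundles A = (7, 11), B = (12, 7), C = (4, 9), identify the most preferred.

Evaluate utility at each bundle:
U(A) = 1.116.
U(B) = 1.424.
U(C) = 0.679.
Highest utility is B, so B ≻ A ≻ C.

Bundle B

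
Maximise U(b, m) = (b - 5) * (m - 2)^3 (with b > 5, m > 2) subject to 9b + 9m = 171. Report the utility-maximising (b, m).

b* = 8, m* = 11

MU_b = (m−2)^3, MU_m = 3·(b−5)·(m−2)^2.
MRS = (1/3)·(m−2)/(b−5).
Tangency: set MRS = p_b/p_m = 9/9 = 1.
So (1/3)·(m − 2)/(b − 5) = 1, i.e. (m − 2) = 3·(b − 5).
Rewrite the budget in excess-of-subsistence terms: 9·(b − 5) + 9·(m − 2) = 171 − 9·5 − 9·2 = 108.
Substituting, 36·(b − 5) = 108, so b − 5 = 3 and b* = 8.
Then m − 2 = 3·3 = 9, so m* = 11.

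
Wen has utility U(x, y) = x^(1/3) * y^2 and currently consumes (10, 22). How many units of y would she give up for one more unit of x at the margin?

MRS = 11/30

MU_x = 1/3·x^(-2/3)·y^2 and MU_y = 2·x^(1/3)·y.
MRS = MU_x/MU_y = (1/6)·y/x.
At (10, 22): MRS = 11/30.
That is, one extra unit of x is worth 11/30 units of y at the margin.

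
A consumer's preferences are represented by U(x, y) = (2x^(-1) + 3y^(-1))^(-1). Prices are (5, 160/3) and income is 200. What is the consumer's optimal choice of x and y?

x* = 8, y* = 3

For CES with ρ = -1, MRS = (2/3)·(y/x)^2.
Tangency: set MRS = p_x/p_y = 5/(160/3) = 3/32.
So (y/x)^2 = 9/64; taking the square root, y/x = 0.375, i.e. y = 0.375·x.
Substitute into the budget 5·x + (160/3)·y = 200: 25·x = 200, so x* = 8 and y* = 0.375·8 = 3.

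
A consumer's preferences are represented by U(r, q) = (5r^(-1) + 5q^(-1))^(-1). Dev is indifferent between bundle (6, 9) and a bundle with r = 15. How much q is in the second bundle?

U depends on (r, q) only through S = 5r^(-1) + 5q^(-1), so equal utility means equal S. At (6, 9): S = 25/18.
With r = 15: 5·15^(-1) = 1/3, so 5q^(-1) = 25/18 − 1/3 = 19/18, i.e. q^(-1) = 19/90.
Hence q = 1/(19/90) = 90/19.
Check: U(15, 90/19) = 0.72.

q = 90/19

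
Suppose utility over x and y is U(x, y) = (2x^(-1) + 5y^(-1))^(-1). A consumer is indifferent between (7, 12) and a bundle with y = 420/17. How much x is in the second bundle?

x = 4

U depends on (x, y) only through S = 2x^(-1) + 5y^(-1), so equal utility means equal S. At (7, 12): S = 59/84.
With y = 420/17: 5·(420/17)^(-1) = 17/84, so 2x^(-1) = 59/84 − 17/84 = 0.5, i.e. x^(-1) = 0.25.
Hence x = 1/0.25 = 4.
Check: U(4, 420/17) = 1.4237.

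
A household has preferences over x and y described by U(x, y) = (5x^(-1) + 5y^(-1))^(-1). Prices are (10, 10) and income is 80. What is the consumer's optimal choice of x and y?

For CES with ρ = -1, MRS = (y/x)^2.
Tangency: set MRS = p_x/p_y = 10/10 = 1.
So (y/x)^2 = 1; taking the square root, y/x = 1, i.e. y = x.
Substitute into the budget 10·x + 10·y = 80: 20·x = 80, so x* = 4 and y* = 4.

x* = 4, y* = 4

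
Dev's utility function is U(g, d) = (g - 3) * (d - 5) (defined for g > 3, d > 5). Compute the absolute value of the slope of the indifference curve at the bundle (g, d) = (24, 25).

MU_g = (d−5), MU_d = (g−3).
MRS = (d−5)/(g−3).
At (24, 25): MRS = 20/21.
The indifference curve has slope −20/21 at this bundle.

MRS = 20/21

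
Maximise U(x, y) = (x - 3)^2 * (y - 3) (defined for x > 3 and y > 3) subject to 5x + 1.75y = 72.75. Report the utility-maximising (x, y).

x* = 10, y* = 13

MU_x = 2·(x−3)·(y−3), MU_y = (x−3)^2.
MRS = (2/1)·(y−3)/(x−3).
Tangency: set MRS = p_x/p_y = 5/1.75 = 20/7.
So (2/1)·(y − 3)/(x − 3) = 20/7, i.e. (y − 3) = (10/7)·(x − 3).
Rewrite the budget in excess-of-subsistence terms: 5·(x − 3) + 1.75·(y − 3) = 72.75 − 5·3 − 1.75·3 = 52.5.
Substituting, 7.5·(x − 3) = 52.5, so x − 3 = 7 and x* = 10.
Then y − 3 = (10/7)·7 = 10, so y* = 13.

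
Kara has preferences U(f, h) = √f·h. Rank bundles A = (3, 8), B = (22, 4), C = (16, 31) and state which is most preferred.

Bundle C

Evaluate utility at each bundle:
U(A) = 13.856.
U(B) = 18.762.
U(C) = 124.000.
Highest utility is C, so C ≻ B ≻ A.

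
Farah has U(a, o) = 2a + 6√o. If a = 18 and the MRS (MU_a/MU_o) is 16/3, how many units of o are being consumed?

o = 64

MU_a = 2, MU_o = 6/(2√o).
MRS = 2 ÷ (6/(2√o)).
MRS depends only on o: (2/3)·√o = 16/3 ⇒ √o = (16/3)/(2/3) = 8 ⇒ o = 64.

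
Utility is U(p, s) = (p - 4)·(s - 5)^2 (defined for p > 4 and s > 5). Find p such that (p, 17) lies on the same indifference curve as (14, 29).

p = 44

U(14, 29) = 5760.
Set U(p, 17) = 5760 and solve.
With s = 17: (17 − 5)^2 = 144, so (p − 4) = 5760/144 = 40.
So p = 4 + 40 = 44.
Check: U(44, 17) = 5760.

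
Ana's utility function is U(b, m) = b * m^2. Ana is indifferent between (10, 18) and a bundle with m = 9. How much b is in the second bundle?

U(10, 18) = 3240.
Set U(b, 9) = 3240 and solve.
With m = 9: 9^2 = 81, so b = 3240/81 = 40.
Check: U(40, 9) = 3240.

b = 40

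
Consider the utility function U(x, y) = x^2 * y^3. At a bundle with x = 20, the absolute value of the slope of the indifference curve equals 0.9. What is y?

y = 27

MU_x = 2·x·y^3 and MU_y = 3·x^2·y^2.
MRS = MU_x/MU_y = (2/3)·y/x.
Substitute x = 20: MRS = y/30. Setting y/30 = 0.9 gives y = 0.9·30 = 27.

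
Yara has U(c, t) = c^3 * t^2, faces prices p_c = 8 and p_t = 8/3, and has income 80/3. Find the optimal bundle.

c* = 2, t* = 4

MU_c = 3·c^2·t^2 and MU_t = 2·c^3·t.
MRS = MU_c/MU_t = (3/2)·t/c.
Tangency: set MRS = p_c/p_t = 8/(8/3) = 3.
So (3/2)·t/c = 3, i.e. t = 2·c.
Substitute into the budget 8·c + (8/3)·t = 80/3: (40/3)·c = 80/3, so c* = 2.
Then t* = 2·2 = 4.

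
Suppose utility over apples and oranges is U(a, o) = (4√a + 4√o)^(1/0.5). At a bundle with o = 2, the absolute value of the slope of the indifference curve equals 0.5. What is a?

a = 8

For CES with ρ = 0.5, MRS = √(o/a).
Setting √(2/a) = 0.5 gives 2/a = 0.25 and a = 8.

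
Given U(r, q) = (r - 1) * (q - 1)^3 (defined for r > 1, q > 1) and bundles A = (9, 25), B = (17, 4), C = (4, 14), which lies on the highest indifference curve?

Bundle A

Evaluate utility at each bundle:
U(A) = 110592.
U(B) = 432.
U(C) = 6591.
Highest utility is A, so A ≻ C ≻ B.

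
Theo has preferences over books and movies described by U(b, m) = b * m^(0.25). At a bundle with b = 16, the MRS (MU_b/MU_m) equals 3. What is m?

m = 12

MU_b = m^(0.25) and MU_m = 0.25·b·m^(-0.75).
MRS = MU_b/MU_m = (4)·m/b.
Substitute b = 16: MRS = m/4. Setting m/4 = 3 gives m = 3·4 = 12.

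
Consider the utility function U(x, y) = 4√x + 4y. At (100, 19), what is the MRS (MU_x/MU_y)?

MRS = 0.05

MU_x = 4/(2√x), MU_y = 4.
MRS = 4/(2√x) ÷ 4.
At (100, 19): MRS = 0.05.
The indifference curve has slope −0.05 at this bundle.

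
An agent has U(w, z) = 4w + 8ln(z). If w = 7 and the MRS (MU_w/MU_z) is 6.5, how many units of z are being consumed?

MU_w = 4, MU_z = 8/z.
MRS = 4 ÷ (8/z).
MRS depends only on z: 0.5·z = 6.5 ⇒ z = 6.5/0.5 = 13.

z = 13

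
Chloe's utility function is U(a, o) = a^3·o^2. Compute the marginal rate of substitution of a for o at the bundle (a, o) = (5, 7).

MRS = 2.1

MU_a = 3·a^2·o^2 and MU_o = 2·a^3·o.
MRS = MU_a/MU_o = (3/2)·o/a.
At (5, 7): MRS = 2.1.
The indifference curve has slope −2.1 at this bundle.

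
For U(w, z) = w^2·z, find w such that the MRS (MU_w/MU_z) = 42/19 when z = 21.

MU_w = 2·w·z and MU_z = w^2.
MRS = MU_w/MU_z = (2/1)·z/w.
Substitute z = 21: MRS = 42/w. Setting 42/w = 42/19 gives w = 42/(42/19) = 19.

w = 19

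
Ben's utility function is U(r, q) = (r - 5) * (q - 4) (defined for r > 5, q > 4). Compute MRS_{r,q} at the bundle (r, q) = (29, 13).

MRS = 0.375

MU_r = (q−4), MU_q = (r−5).
MRS = (q−4)/(r−5).
At (29, 13): MRS = 0.375.
So at (29, 13) the consumer would give up 0.375 units of q for one more unit of r.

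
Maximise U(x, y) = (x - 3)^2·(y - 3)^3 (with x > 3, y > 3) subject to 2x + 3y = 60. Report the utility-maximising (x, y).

x* = 12, y* = 12

MU_x = 2·(x−3)·(y−3)^3, MU_y = 3·(x−3)^2·(y−3)^2.
MRS = (2/3)·(y−3)/(x−3).
Tangency: set MRS = p_x/p_y = 2/3.
So (2/3)·(y − 3)/(x − 3) = 2/3, i.e. (y − 3) = (x − 3).
Rewrite the budget in excess-of-subsistence terms: 2·(x − 3) + 3·(y − 3) = 60 − 2·3 − 3·3 = 45.
Substituting, 5·(x − 3) = 45, so x − 3 = 9 and x* = 12.
Then y − 3 = 9, so y* = 12.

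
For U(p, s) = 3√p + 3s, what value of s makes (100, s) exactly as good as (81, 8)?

U(81, 8) = 51.
Set U(100, s) = 51 and solve.
With p = 100: √100 = 10, so 3s = 51 − 3·10 = 21 and s = 7.
Check: U(100, 7) = 51.

s = 7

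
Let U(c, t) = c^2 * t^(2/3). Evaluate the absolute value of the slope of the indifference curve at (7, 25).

MU_c = 2·c·t^(2/3) and MU_t = 2/3·c^2·t^(-1/3).
MRS = MU_c/MU_t = (3)·t/c.
At (7, 25): MRS = 75/7.
So at (7, 25) the consumer would give up 75/7 units of t for one more unit of c.

MRS = 75/7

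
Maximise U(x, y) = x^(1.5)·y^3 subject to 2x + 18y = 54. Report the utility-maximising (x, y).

MU_x = 1.5·√x·y^3 and MU_y = 3·x^(1.5)·y^2.
MRS = MU_x/MU_y = (0.5)·y/x.
Tangency: set MRS = p_x/p_y = 2/18 = 1/9.
So (0.5)·y/x = 1/9, i.e. y = (2/9)·x.
Substitute into the budget 2·x + 18·y = 54: 6·x = 54, so x* = 9.
Then y* = (2/9)·9 = 2.

x* = 9, y* = 2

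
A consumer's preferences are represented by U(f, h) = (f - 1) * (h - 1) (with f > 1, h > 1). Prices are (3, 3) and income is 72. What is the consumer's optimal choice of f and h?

f* = 12, h* = 12

MU_f = (h−1), MU_h = (f−1).
MRS = (h−1)/(f−1).
Tangency: set MRS = p_f/p_h = 3/3 = 1.
So (h − 1)/(f − 1) = 1, i.e. (h − 1) = (f − 1).
Rewrite the budget in excess-of-subsistence terms: 3·(f − 1) + 3·(h − 1) = 72 − 3·1 − 3·1 = 66.
Substituting, 6·(f − 1) = 66, so f − 1 = 11 and f* = 12.
Then h − 1 = 11, so h* = 12.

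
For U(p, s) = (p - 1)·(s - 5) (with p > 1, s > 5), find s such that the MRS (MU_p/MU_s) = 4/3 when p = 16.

MU_p = (s−5), MU_s = (p−1).
MRS = (s−5)/(p−1).
Substitute p = 16: MRS = (s − 5)/15. Setting this equal to 4/3 gives s − 5 = (4/3)·15 = 20, so s = 25.

s = 25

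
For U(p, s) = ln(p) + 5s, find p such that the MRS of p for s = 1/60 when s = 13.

p = 12

MU_p = 1/p, MU_s = 5.
MRS = 1/p ÷ 5.
MRS depends only on p: 0.2/p = 1/60 ⇒ p = 0.2/(1/60) = 12.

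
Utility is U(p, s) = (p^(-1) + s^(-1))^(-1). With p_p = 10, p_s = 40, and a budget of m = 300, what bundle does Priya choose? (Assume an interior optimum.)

For CES with ρ = -1, MRS = (s/p)^2.
Tangency: set MRS = p_p/p_s = 10/40 = 0.25.
So (s/p)^2 = 0.25; taking the square root, s/p = 0.5, i.e. s = 0.5·p.
Substitute into the budget 10·p + 40·s = 300: 30·p = 300, so p* = 10 and s* = 0.5·10 = 5.

p* = 10, s* = 5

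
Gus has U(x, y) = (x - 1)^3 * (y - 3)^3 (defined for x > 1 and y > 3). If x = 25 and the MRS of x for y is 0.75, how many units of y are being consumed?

MU_x = 3·(x−1)^2·(y−3)^3, MU_y = 3·(x−1)^3·(y−3)^2.
MRS = (y−3)/(x−1).
Substitute x = 25: MRS = (y − 3)/24. Setting this equal to 0.75 gives y − 3 = 0.75·24 = 18, so y = 21.

y = 21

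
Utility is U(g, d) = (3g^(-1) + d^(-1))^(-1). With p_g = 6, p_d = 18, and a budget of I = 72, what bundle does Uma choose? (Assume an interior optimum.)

For CES with ρ = -1, MRS = (3/1)·(d/g)^2.
Tangency: set MRS = p_g/p_d = 6/18 = 1/3.
So (d/g)^2 = 1/9; taking the square root, d/g = 1/3, i.e. d = (1/3)·g.
Substitute into the budget 6·g + 18·d = 72: 12·g = 72, so g* = 6 and d* = (1/3)·6 = 2.

g* = 6, d* = 2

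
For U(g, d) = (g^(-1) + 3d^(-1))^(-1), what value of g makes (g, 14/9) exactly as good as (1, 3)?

U depends on (g, d) only through S = g^(-1) + 3d^(-1), so equal utility means equal S. At (1, 3): S = 2.
With d = 14/9: 3·(14/9)^(-1) = 27/14, so g^(-1) = 2 − 27/14 = 1/14.
Hence g = 1/(1/14) = 14.
Check: U(14, 14/9) = 0.5.

g = 14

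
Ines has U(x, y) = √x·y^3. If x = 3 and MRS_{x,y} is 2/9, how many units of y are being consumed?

MU_x = 0.5·x^(-0.5)·y^3 and MU_y = 3·√x·y^2.
MRS = MU_x/MU_y = (1/6)·y/x.
Substitute x = 3: MRS = y/18. Setting y/18 = 2/9 gives y = (2/9)·18 = 4.

y = 4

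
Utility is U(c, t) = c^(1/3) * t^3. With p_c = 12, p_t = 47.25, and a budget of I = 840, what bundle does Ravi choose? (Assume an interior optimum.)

c* = 7, t* = 16

MU_c = 1/3·c^(-2/3)·t^3 and MU_t = 3·c^(1/3)·t^2.
MRS = MU_c/MU_t = (1/9)·t/c.
Tangency: set MRS = p_c/p_t = 12/47.25 = 16/63.
So (1/9)·t/c = 16/63, i.e. t = (16/7)·c.
Substitute into the budget 12·c + 47.25·t = 840: 120·c = 840, so c* = 7.
Then t* = (16/7)·7 = 16.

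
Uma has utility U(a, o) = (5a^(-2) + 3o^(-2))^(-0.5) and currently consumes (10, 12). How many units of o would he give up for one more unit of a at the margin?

MRS = 72/25

For CES with ρ = -2, MRS = (5/3)·(o/a)^3.
At (10, 12): MRS = 72/25.
That is, one extra unit of a is worth 72/25 units of o at the margin.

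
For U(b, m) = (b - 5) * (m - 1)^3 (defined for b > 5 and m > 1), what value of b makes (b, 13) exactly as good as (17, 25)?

b = 101

U(17, 25) = 165888.
Set U(b, 13) = 165888 and solve.
With m = 13: (13 − 1)^3 = 1728, so (b − 5) = 165888/1728 = 96.
So b = 5 + 96 = 101.
Check: U(101, 13) = 165888.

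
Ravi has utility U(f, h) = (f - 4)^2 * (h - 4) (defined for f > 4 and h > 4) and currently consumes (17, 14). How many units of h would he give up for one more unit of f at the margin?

MRS = 20/13

MU_f = 2·(f−4)·(h−4), MU_h = (f−4)^2.
MRS = (2/1)·(h−4)/(f−4).
At (17, 14): MRS = 20/13.
The indifference curve has slope −20/13 at this bundle.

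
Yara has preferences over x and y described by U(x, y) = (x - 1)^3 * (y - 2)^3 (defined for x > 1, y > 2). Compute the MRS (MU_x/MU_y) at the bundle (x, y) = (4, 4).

MRS = 2/3

MU_x = 3·(x−1)^2·(y−2)^3, MU_y = 3·(x−1)^3·(y−2)^2.
MRS = (y−2)/(x−1).
At (4, 4): MRS = 2/3.
So at (4, 4) the consumer would give up 2/3 units of y for one more unit of x.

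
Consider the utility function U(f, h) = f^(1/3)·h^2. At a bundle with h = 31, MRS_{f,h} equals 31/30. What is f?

f = 5

MU_f = 1/3·f^(-2/3)·h^2 and MU_h = 2·f^(1/3)·h.
MRS = MU_f/MU_h = (1/6)·h/f.
Substitute h = 31: MRS = (31/6)/f. Setting (31/6)/f = 31/30 gives f = (31/6)/(31/30) = 5.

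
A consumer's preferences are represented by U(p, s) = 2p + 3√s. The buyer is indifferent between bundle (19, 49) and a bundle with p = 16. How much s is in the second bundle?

s = 81

U(19, 49) = 59.
Set U(16, s) = 59 and solve.
With p = 16: 3√s = 59 − 2·16 = 27, so √s = 9 and s = 81.
Check: U(16, 81) = 59.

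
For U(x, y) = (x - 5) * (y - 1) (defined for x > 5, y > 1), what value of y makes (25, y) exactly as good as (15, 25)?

y = 13

U(15, 25) = 240.
Set U(25, y) = 240 and solve.
With x = 25: (25 − 5) = 20, so (y − 1) = 240/20 = 12.
So y = 1 + 12 = 13.
Check: U(25, 13) = 240.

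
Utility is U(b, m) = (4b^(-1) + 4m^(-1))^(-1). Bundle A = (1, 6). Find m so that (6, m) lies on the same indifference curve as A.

U depends on (b, m) only through S = 4b^(-1) + 4m^(-1), so equal utility means equal S. At (1, 6): S = 14/3.
With b = 6: 4·6^(-1) = 2/3, so 4m^(-1) = 14/3 − 2/3 = 4, i.e. m^(-1) = 1.
Hence m = 1/1 = 1.
Check: U(6, 1) = 0.2143.

m = 1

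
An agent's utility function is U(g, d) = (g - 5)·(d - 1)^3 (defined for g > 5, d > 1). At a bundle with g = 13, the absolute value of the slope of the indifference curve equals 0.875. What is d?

d = 22

MU_g = (d−1)^3, MU_d = 3·(g−5)·(d−1)^2.
MRS = (1/3)·(d−1)/(g−5).
Substitute g = 13: MRS = (d − 1)/24. Setting this equal to 0.875 gives d − 1 = 0.875·24 = 21, so d = 22.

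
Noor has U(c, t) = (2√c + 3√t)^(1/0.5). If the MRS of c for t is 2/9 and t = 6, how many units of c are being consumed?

For CES with ρ = 0.5, MRS = (2/3)·√(t/c).
Setting (2/3)·√(6/c) = 2/9 gives √(6/c) = 1/3, so 6/c = 1/9 and c = 54.

c = 54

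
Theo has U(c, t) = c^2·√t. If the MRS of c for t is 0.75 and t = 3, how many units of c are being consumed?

c = 16

MU_c = 2·c·√t and MU_t = 0.5·c^2·t^(-0.5).
MRS = MU_c/MU_t = (4)·t/c.
Substitute t = 3: MRS = 12/c. Setting 12/c = 0.75 gives c = 12/0.75 = 16.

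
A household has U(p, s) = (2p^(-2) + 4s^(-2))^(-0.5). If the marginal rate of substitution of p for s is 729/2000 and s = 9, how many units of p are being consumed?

p = 10

For CES with ρ = -2, MRS = (2/4)·(s/p)^3.
Setting (2/4)·(9/p)^3 = 729/2000 gives (9/p)^3 = 729/1000, so 9/p = 0.9 and p = 10.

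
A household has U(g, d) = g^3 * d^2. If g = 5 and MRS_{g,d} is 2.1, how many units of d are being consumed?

MU_g = 3·g^2·d^2 and MU_d = 2·g^3·d.
MRS = MU_g/MU_d = (3/2)·d/g.
Substitute g = 5: MRS = d/(10/3). Setting d/(10/3) = 2.1 gives d = 2.1·(10/3) = 7.

d = 7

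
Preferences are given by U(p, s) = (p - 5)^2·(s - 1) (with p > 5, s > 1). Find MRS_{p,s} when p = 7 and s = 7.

MU_p = 2·(p−5)·(s−1), MU_s = (p−5)^2.
MRS = (2/1)·(s−1)/(p−5).
At (7, 7): MRS = 6.
The indifference curve has slope −6 at this bundle.

MRS = 6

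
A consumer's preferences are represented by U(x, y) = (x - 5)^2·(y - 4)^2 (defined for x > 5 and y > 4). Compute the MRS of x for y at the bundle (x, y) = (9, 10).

MU_x = 2·(x−5)·(y−4)^2, MU_y = 2·(x−5)^2·(y−4).
MRS = (y−4)/(x−5).
At (9, 10): MRS = 1.5.
That is, one extra unit of x is worth 1.5 units of y at the margin.

MRS = 1.5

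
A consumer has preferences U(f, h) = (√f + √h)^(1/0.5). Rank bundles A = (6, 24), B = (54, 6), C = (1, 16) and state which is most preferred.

Evaluate utility at each bundle:
U(A) = 54.000.
U(B) = 96.000.
U(C) = 25.000.
Highest utility is B, so B ≻ A ≻ C.

Bundle B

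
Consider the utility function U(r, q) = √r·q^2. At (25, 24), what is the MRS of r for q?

MRS = 6/25

MU_r = 0.5·r^(-0.5)·q^2 and MU_q = 2·√r·q.
MRS = MU_r/MU_q = (0.25)·q/r.
At (25, 24): MRS = 6/25.
The indifference curve has slope −6/25 at this bundle.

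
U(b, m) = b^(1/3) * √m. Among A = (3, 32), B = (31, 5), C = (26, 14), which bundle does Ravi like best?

Evaluate utility at each bundle:
U(A) = 8.159.
U(B) = 7.024.
U(C) = 11.085.
Highest utility is C, so C ≻ A ≻ B.

Bundle C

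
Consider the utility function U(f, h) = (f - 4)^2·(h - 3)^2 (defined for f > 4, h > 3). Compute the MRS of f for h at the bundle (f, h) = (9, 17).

MU_f = 2·(f−4)·(h−3)^2, MU_h = 2·(f−4)^2·(h−3).
MRS = (h−3)/(f−4).
At (9, 17): MRS = 2.8.
So at (9, 17) the consumer would give up 2.8 units of h for one more unit of f.

MRS = 2.8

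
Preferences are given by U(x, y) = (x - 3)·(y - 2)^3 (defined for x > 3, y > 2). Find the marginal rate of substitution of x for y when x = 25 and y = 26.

MRS = 4/11

MU_x = (y−2)^3, MU_y = 3·(x−3)·(y−2)^2.
MRS = (1/3)·(y−2)/(x−3).
At (25, 26): MRS = 4/11.
So at (25, 26) the consumer would give up 4/11 units of y for one more unit of x.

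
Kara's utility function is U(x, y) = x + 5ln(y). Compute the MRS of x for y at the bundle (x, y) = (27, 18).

MRS = 3.6

MU_x = 1, MU_y = 5/y.
MRS = 1 ÷ (5/y).
At (27, 18): MRS = 3.6.
So at (27, 18) the consumer would give up 3.6 units of y for one more unit of x.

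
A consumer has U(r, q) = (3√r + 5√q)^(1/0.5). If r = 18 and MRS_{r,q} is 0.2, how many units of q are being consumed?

q = 2

For CES with ρ = 0.5, MRS = (3/5)·√(q/r).
Setting (3/5)·√(q/18) = 0.2 gives √(q/18) = 1/3, so q/18 = 1/9 and q = 2.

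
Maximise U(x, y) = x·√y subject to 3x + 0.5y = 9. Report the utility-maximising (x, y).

MU_x = √y and MU_y = 0.5·x·y^(-0.5).
MRS = MU_x/MU_y = (2)·y/x.
Tangency: set MRS = p_x/p_y = 3/0.5 = 6.
So (2)·y/x = 6, i.e. y = 3·x.
Substitute into the budget 3·x + 0.5·y = 9: 4.5·x = 9, so x* = 2.
Then y* = 3·2 = 6.

x* = 2, y* = 6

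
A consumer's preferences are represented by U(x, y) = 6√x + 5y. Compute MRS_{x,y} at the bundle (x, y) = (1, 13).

MRS = 0.6

MU_x = 6/(2√x), MU_y = 5.
MRS = 6/(2√x) ÷ 5.
At (1, 13): MRS = 0.6.
The indifference curve has slope −0.6 at this bundle.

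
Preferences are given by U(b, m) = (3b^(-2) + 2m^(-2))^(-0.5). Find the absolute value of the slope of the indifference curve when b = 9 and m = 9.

MRS = 1.5

For CES with ρ = -2, MRS = (3/2)·(m/b)^3.
At (9, 9): MRS = 1.5.
The indifference curve has slope −1.5 at this bundle.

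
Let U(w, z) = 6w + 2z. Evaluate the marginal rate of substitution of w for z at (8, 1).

MU_w = 6, MU_z = 2, so MRS = 6/2 = 3 at every bundle.
At (8, 1): MRS = 3.
That is, one extra unit of w is worth 3 units of z at the margin.

MRS = 3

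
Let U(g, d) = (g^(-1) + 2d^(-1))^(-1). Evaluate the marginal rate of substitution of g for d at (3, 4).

MRS = 8/9

For CES with ρ = -1, MRS = (1/2)·(d/g)^2.
At (3, 4): MRS = 8/9.
So at (3, 4) the consumer would give up 8/9 units of d for one more unit of g.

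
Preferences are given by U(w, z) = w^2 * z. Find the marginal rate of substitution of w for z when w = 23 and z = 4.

MU_w = 2·w·z and MU_z = w^2.
MRS = MU_w/MU_z = (2/1)·z/w.
At (23, 4): MRS = 8/23.
The indifference curve has slope −8/23 at this bundle.

MRS = 8/23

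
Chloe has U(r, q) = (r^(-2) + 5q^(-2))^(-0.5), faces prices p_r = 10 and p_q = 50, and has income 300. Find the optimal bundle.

For CES with ρ = -2, MRS = (1/5)·(q/r)^3.
Tangency: set MRS = p_r/p_q = 10/50 = 0.2.
So (q/r)^3 = 1; taking the cube root, q/r = 1, i.e. q = r.
Substitute into the budget 10·r + 50·q = 300: 60·r = 300, so r* = 5 and q* = 5.

r* = 5, q* = 5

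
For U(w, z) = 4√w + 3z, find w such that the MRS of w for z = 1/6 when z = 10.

w = 16

MU_w = 4/(2√w), MU_z = 3.
MRS = 4/(2√w) ÷ 3.
MRS depends only on w: (2/3)/√w = 1/6 ⇒ √w = (2/3)/(1/6) = 4 ⇒ w = 16.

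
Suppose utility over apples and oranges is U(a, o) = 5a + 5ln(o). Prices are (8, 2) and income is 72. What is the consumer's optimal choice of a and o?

a* = 8, o* = 4

MU_a = 5, MU_o = 5/o.
MRS = 5 ÷ (5/o).
Tangency: set MRS = p_a/p_o = 8/2 = 4.
MRS depends only on o: o = 4 ⇒ o* = 4.
From the budget, 8·a = 72 − 2·4 = 64, so a* = 8.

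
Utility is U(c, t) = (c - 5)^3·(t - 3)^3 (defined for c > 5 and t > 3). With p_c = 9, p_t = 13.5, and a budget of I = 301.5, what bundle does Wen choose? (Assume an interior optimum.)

c* = 17, t* = 11

MU_c = 3·(c−5)^2·(t−3)^3, MU_t = 3·(c−5)^3·(t−3)^2.
MRS = (t−3)/(c−5).
Tangency: set MRS = p_c/p_t = 9/13.5 = 2/3.
So (t − 3)/(c − 5) = 2/3, i.e. (t − 3) = (2/3)·(c − 5).
Rewrite the budget in excess-of-subsistence terms: 9·(c − 5) + 13.5·(t − 3) = 301.5 − 9·5 − 13.5·3 = 216.
Substituting, 18·(c − 5) = 216, so c − 5 = 12 and c* = 17.
Then t − 3 = (2/3)·12 = 8, so t* = 11.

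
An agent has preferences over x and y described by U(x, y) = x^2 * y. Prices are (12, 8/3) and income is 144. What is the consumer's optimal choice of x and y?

MU_x = 2·x·y and MU_y = x^2.
MRS = MU_x/MU_y = (2/1)·y/x.
Tangency: set MRS = p_x/p_y = 12/(8/3) = 4.5.
So (2/1)·y/x = 4.5, i.e. y = 2.25·x.
Substitute into the budget 12·x + (8/3)·y = 144: 18·x = 144, so x* = 8.
Then y* = 2.25·8 = 18.

x* = 8, y* = 18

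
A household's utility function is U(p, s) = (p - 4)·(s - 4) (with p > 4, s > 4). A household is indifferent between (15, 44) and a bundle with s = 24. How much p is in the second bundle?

U(15, 44) = 440.
Set U(p, 24) = 440 and solve.
With s = 24: (24 − 4) = 20, so (p − 4) = 440/20 = 22.
So p = 4 + 22 = 26.
Check: U(26, 24) = 440.

p = 26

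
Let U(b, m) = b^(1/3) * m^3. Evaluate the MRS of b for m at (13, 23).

MRS = 23/117

MU_b = 1/3·b^(-2/3)·m^3 and MU_m = 3·b^(1/3)·m^2.
MRS = MU_b/MU_m = (1/9)·m/b.
At (13, 23): MRS = 23/117.
So at (13, 23) the consumer would give up 23/117 units of m for one more unit of b.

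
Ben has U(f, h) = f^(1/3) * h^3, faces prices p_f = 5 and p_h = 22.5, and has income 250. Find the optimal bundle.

MU_f = 1/3·f^(-2/3)·h^3 and MU_h = 3·f^(1/3)·h^2.
MRS = MU_f/MU_h = (1/9)·h/f.
Tangency: set MRS = p_f/p_h = 5/22.5 = 2/9.
So (1/9)·h/f = 2/9, i.e. h = 2·f.
Substitute into the budget 5·f + 22.5·h = 250: 50·f = 250, so f* = 5.
Then h* = 2·5 = 10.

f* = 5, h* = 10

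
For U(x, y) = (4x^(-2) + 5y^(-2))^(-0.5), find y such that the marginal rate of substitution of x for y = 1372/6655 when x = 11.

For CES with ρ = -2, MRS = (4/5)·(y/x)^3.
Setting (4/5)·(y/11)^3 = 1372/6655 gives (y/11)^3 = 343/1331, so y/11 = 7/11 and y = 7.

y = 7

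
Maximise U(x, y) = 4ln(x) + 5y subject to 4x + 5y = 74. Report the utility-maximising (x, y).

MU_x = 4/x, MU_y = 5.
MRS = 4/x ÷ 5.
Tangency: set MRS = p_x/p_y = 4/5 = 0.8.
MRS depends only on x: 0.8/x = 0.8 ⇒ x* = 0.8/0.8 = 1.
From the budget, 5·y = 74 − 4·1 = 70, so y* = 14.

x* = 1, y* = 14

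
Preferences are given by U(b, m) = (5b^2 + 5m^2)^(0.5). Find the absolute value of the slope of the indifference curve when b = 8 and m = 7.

MRS = 8/7

For CES with ρ = 2, MRS = (m/b)^(-1).
At (8, 7): MRS = 8/7.
That is, one extra unit of b is worth 8/7 units of m at the margin.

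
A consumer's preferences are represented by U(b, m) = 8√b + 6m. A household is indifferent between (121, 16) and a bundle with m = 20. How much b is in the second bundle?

b = 64

U(121, 16) = 184.
Set U(b, 20) = 184 and solve.
With m = 20: 8√b = 184 − 6·20 = 64, so √b = 8 and b = 64.
Check: U(64, 20) = 184.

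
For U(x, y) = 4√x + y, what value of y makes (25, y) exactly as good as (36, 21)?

y = 25

U(36, 21) = 45.
Set U(25, y) = 45 and solve.
With x = 25: √25 = 5, so y = 45 − 4·5 = 25.
Check: U(25, 25) = 45.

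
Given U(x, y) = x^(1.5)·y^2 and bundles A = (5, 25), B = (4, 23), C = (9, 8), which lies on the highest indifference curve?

Evaluate utility at each bundle:
U(A) = 6987.712.
U(B) = 4232.000.
U(C) = 1728.000.
Highest utility is A, so A ≻ B ≻ C.

Bundle A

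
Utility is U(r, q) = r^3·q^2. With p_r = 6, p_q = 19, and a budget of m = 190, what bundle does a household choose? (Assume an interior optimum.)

MU_r = 3·r^2·q^2 and MU_q = 2·r^3·q.
MRS = MU_r/MU_q = (3/2)·q/r.
Tangency: set MRS = p_r/p_q = 6/19.
So (3/2)·q/r = 6/19, i.e. q = (4/19)·r.
Substitute into the budget 6·r + 19·q = 190: 10·r = 190, so r* = 19.
Then q* = (4/19)·19 = 4.

r* = 19, q* = 4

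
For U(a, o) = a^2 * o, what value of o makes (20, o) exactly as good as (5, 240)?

o = 15

U(5, 240) = 6000.
Set U(20, o) = 6000 and solve.
With a = 20: 20^2 = 400, so o = 6000/400 = 15.
Check: U(20, 15) = 6000.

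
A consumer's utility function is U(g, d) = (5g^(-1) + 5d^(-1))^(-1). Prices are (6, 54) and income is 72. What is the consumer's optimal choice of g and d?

g* = 3, d* = 1

For CES with ρ = -1, MRS = (d/g)^2.
Tangency: set MRS = p_g/p_d = 6/54 = 1/9.
So (d/g)^2 = 1/9; taking the square root, d/g = 1/3, i.e. d = (1/3)·g.
Substitute into the budget 6·g + 54·d = 72: 24·g = 72, so g* = 3 and d* = (1/3)·3 = 1.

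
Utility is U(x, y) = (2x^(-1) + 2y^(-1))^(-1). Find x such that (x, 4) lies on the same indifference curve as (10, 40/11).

x = 8

U depends on (x, y) only through S = 2x^(-1) + 2y^(-1), so equal utility means equal S. At (10, 40/11): S = 0.75.
With y = 4: 2·4^(-1) = 0.5, so 2x^(-1) = 0.75 − 0.5 = 0.25, i.e. x^(-1) = 0.125.
Hence x = 1/0.125 = 8.
Check: U(8, 4) = 1.3333.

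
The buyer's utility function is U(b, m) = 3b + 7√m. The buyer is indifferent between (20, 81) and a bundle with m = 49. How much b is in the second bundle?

U(20, 81) = 123.
Set U(b, 49) = 123 and solve.
With m = 49: √49 = 7, so 3b = 123 − 7·7 = 74 and b = 74/3.
Check: U(74/3, 49) = 123.

b = 74/3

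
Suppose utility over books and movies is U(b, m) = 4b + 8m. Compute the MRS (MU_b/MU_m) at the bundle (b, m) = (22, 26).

MU_b = 4, MU_m = 8, so MRS = 4/8 = 0.5 at every bundle.
At (22, 26): MRS = 0.5.
That is, one extra unit of b is worth 0.5 units of m at the margin.

MRS = 0.5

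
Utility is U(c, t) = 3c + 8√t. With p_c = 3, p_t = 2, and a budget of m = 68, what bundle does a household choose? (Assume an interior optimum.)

MU_c = 3, MU_t = 8/(2√t).
MRS = 3 ÷ (8/(2√t)).
Tangency: set MRS = p_c/p_t = 3/2 = 1.5.
MRS depends only on t: 0.75·√t = 1.5 ⇒ √t = 1.5/0.75 = 2 ⇒ t* = 4.
From the budget, 3·c = 68 − 2·4 = 60, so c* = 20.

c* = 20, t* = 4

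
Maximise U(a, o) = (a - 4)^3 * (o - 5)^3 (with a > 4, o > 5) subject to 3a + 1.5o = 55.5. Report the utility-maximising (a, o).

a* = 10, o* = 17

MU_a = 3·(a−4)^2·(o−5)^3, MU_o = 3·(a−4)^3·(o−5)^2.
MRS = (o−5)/(a−4).
Tangency: set MRS = p_a/p_o = 3/1.5 = 2.
So (o − 5)/(a − 4) = 2, i.e. (o − 5) = 2·(a − 4).
Rewrite the budget in excess-of-subsistence terms: 3·(a − 4) + 1.5·(o − 5) = 55.5 − 3·4 − 1.5·5 = 36.
Substituting, 6·(a − 4) = 36, so a − 4 = 6 and a* = 10.
Then o − 5 = 2·6 = 12, so o* = 17.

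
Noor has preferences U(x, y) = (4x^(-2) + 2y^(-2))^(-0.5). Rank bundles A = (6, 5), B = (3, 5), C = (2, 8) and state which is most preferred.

Bundle A

Evaluate utility at each bundle:
U(A) = 2.287.
U(B) = 1.381.
U(C) = 0.985.
Highest utility is A, so A ≻ B ≻ C.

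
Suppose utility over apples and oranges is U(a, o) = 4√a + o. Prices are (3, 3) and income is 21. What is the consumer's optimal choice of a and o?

a* = 4, o* = 3

MU_a = 4/(2√a), MU_o = 1.
MRS = 4/(2√a) ÷ 1.
Tangency: set MRS = p_a/p_o = 3/3 = 1.
MRS depends only on a: 2/√a = 1 ⇒ √a = 2/1 = 2 ⇒ a* = 4.
From the budget, 3·o = 21 − 3·4 = 9, so o* = 3.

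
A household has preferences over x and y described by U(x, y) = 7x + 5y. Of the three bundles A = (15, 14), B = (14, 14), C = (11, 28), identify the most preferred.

Bundle C

Evaluate utility at each bundle:
U(A) = 175.
U(B) = 168.
U(C) = 217.
Highest utility is C, so C ≻ A ≻ B.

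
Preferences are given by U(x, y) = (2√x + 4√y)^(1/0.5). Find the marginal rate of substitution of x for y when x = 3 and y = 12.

For CES with ρ = 0.5, MRS = (2/4)·√(y/x).
At (3, 12): MRS = 1.
That is, one extra unit of x is worth 1 units of y at the margin.

MRS = 1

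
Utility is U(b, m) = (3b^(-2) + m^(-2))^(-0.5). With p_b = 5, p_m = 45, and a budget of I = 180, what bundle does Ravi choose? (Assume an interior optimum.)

b* = 9, m* = 3

For CES with ρ = -2, MRS = (3/1)·(m/b)^3.
Tangency: set MRS = p_b/p_m = 5/45 = 1/9.
So (m/b)^3 = 1/27; taking the cube root, m/b = 1/3, i.e. m = (1/3)·b.
Substitute into the budget 5·b + 45·m = 180: 20·b = 180, so b* = 9 and m* = (1/3)·9 = 3.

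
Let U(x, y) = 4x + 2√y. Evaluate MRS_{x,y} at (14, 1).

MU_x = 4, MU_y = 2/(2√y).
MRS = 4 ÷ (2/(2√y)).
At (14, 1): MRS = 4.
The indifference curve has slope −4 at this bundle.

MRS = 4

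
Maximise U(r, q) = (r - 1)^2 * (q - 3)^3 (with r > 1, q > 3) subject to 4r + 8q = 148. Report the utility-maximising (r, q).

MU_r = 2·(r−1)·(q−3)^3, MU_q = 3·(r−1)^2·(q−3)^2.
MRS = (2/3)·(q−3)/(r−1).
Tangency: set MRS = p_r/p_q = 4/8 = 0.5.
So (2/3)·(q − 3)/(r − 1) = 0.5, i.e. (q − 3) = 0.75·(r − 1).
Rewrite the budget in excess-of-subsistence terms: 4·(r − 1) + 8·(q − 3) = 148 − 4·1 − 8·3 = 120.
Substituting, 10·(r − 1) = 120, so r − 1 = 12 and r* = 13.
Then q − 3 = 0.75·12 = 9, so q* = 12.

r* = 13, q* = 12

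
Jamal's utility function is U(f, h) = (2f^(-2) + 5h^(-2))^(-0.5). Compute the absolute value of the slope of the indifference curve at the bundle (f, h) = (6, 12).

MRS = 3.2

For CES with ρ = -2, MRS = (2/5)·(h/f)^3.
At (6, 12): MRS = 3.2.
The indifference curve has slope −3.2 at this bundle.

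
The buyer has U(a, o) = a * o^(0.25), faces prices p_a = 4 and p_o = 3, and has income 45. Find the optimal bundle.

a* = 9, o* = 3

MU_a = o^(0.25) and MU_o = 0.25·a·o^(-0.75).
MRS = MU_a/MU_o = (4)·o/a.
Tangency: set MRS = p_a/p_o = 4/3.
So (4)·o/a = 4/3, i.e. o = (1/3)·a.
Substitute into the budget 4·a + 3·o = 45: 5·a = 45, so a* = 9.
Then o* = (1/3)·9 = 3.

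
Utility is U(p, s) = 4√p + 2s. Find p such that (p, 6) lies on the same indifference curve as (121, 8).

p = 144

U(121, 8) = 60.
Set U(p, 6) = 60 and solve.
With s = 6: 4√p = 60 − 2·6 = 48, so √p = 12 and p = 144.
Check: U(144, 6) = 60.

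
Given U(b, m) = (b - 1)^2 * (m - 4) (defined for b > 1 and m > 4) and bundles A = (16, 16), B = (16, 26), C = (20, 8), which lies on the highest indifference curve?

Evaluate utility at each bundle:
U(A) = 2700.
U(B) = 4950.
U(C) = 1444.
Highest utility is B, so B ≻ A ≻ C.

Bundle B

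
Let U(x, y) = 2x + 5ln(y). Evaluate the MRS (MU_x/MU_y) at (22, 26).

MRS = 10.4

MU_x = 2, MU_y = 5/y.
MRS = 2 ÷ (5/y).
At (22, 26): MRS = 10.4.
That is, one extra unit of x is worth 10.4 units of y at the margin.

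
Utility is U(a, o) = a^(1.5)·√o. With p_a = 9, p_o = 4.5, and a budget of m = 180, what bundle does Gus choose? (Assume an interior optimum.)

a* = 15, o* = 10

MU_a = 1.5·√a·√o and MU_o = 0.5·a^(1.5)·o^(-0.5).
MRS = MU_a/MU_o = (3)·o/a.
Tangency: set MRS = p_a/p_o = 9/4.5 = 2.
So (3)·o/a = 2, i.e. o = (2/3)·a.
Substitute into the budget 9·a + 4.5·o = 180: 12·a = 180, so a* = 15.
Then o* = (2/3)·15 = 10.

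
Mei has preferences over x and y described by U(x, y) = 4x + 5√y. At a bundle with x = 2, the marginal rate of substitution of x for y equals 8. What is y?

y = 25

MU_x = 4, MU_y = 5/(2√y).
MRS = 4 ÷ (5/(2√y)).
MRS depends only on y: 1.6·√y = 8 ⇒ √y = 8/1.6 = 5 ⇒ y = 25.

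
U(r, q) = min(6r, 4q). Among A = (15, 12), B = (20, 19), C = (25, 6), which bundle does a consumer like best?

Evaluate utility at each bundle:
U(A) = 48.
U(B) = 76.
U(C) = 24.
Highest utility is B, so B ≻ A ≻ C.

Bundle B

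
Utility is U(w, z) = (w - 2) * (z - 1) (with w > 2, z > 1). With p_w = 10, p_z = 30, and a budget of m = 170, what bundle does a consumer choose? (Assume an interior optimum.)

w* = 8, z* = 3

MU_w = (z−1), MU_z = (w−2).
MRS = (z−1)/(w−2).
Tangency: set MRS = p_w/p_z = 10/30 = 1/3.
So (z − 1)/(w − 2) = 1/3, i.e. (z − 1) = (1/3)·(w − 2).
Rewrite the budget in excess-of-subsistence terms: 10·(w − 2) + 30·(z − 1) = 170 − 10·2 − 30·1 = 120.
Substituting, 20·(w − 2) = 120, so w − 2 = 6 and w* = 8.
Then z − 1 = (1/3)·6 = 2, so z* = 3.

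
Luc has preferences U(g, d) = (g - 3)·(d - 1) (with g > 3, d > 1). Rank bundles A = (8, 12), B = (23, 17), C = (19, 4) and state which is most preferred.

Bundle B

Evaluate utility at each bundle:
U(A) = 55.
U(B) = 320.
U(C) = 48.
Highest utility is B, so B ≻ A ≻ C.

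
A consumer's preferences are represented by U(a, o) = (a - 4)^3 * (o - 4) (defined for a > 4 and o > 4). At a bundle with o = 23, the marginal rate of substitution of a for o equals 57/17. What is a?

MU_a = 3·(a−4)^2·(o−4), MU_o = (a−4)^3.
MRS = (3/1)·(o−4)/(a−4).
Substitute o = 23: MRS = 57/(a − 4). Setting this equal to 57/17 gives a − 4 = 57/(57/17) = 17, so a = 21.

a = 21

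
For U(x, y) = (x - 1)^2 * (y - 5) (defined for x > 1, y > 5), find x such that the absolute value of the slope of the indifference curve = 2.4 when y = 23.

MU_x = 2·(x−1)·(y−5), MU_y = (x−1)^2.
MRS = (2/1)·(y−5)/(x−1).
Substitute y = 23: MRS = 36/(x − 1). Setting this equal to 2.4 gives x − 1 = 36/2.4 = 15, so x = 16.

x = 16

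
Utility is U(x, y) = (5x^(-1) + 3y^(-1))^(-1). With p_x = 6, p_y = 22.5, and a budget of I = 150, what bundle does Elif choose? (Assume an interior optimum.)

For CES with ρ = -1, MRS = (5/3)·(y/x)^2.
Tangency: set MRS = p_x/p_y = 6/22.5 = 4/15.
So (y/x)^2 = 4/25; taking the square root, y/x = 0.4, i.e. y = 0.4·x.
Substitute into the budget 6·x + 22.5·y = 150: 15·x = 150, so x* = 10 and y* = 0.4·10 = 4.

x* = 10, y* = 4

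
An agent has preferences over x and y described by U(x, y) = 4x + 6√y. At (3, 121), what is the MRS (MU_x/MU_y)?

MRS = 44/3

MU_x = 4, MU_y = 6/(2√y).
MRS = 4 ÷ (6/(2√y)).
At (3, 121): MRS = 44/3.
The indifference curve has slope −44/3 at this bundle.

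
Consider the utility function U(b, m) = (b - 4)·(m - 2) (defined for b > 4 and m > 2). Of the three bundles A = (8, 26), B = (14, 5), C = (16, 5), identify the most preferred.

Evaluate utility at each bundle:
U(A) = 96.
U(B) = 30.
U(C) = 36.
Highest utility is A, so A ≻ C ≻ B.

Bundle A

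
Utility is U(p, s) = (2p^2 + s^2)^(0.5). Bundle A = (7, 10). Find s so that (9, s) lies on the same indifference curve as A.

U depends on (p, s) only through S = 2p^2 + s^2, so equal utility means equal S. At (7, 10): S = 198.
With p = 9: 2·9^2 = 162, so s^2 = 198 − 162 = 36.
Hence s = √36 = 6.
Check: U(9, 6) = 14.0712.

s = 6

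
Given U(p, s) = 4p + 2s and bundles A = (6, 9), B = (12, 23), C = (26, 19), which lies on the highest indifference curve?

Evaluate utility at each bundle:
U(A) = 42.
U(B) = 94.
U(C) = 142.
Highest utility is C, so C ≻ B ≻ A.

Bundle C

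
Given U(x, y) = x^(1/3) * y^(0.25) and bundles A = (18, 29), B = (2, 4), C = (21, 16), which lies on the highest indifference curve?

Bundle A

Evaluate utility at each bundle:
U(A) = 6.082.
U(B) = 1.782.
U(C) = 5.518.
Highest utility is A, so A ≻ C ≻ B.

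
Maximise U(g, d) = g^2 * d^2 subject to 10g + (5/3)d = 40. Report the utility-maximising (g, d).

g* = 2, d* = 12

MU_g = 2·g·d^2 and MU_d = 2·g^2·d.
MRS = MU_g/MU_d = d/g.
Tangency: set MRS = p_g/p_d = 10/(5/3) = 6.
So d/g = 6, i.e. d = 6·g.
Substitute into the budget 10·g + (5/3)·d = 40: 20·g = 40, so g* = 2.
Then d* = 6·2 = 12.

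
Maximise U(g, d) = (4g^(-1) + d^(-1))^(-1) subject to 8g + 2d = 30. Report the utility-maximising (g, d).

For CES with ρ = -1, MRS = (4/1)·(d/g)^2.
Tangency: set MRS = p_g/p_d = 8/2 = 4.
So (d/g)^2 = 1; taking the square root, d/g = 1, i.e. d = g.
Substitute into the budget 8·g + 2·d = 30: 10·g = 30, so g* = 3 and d* = 3.

g* = 3, d* = 3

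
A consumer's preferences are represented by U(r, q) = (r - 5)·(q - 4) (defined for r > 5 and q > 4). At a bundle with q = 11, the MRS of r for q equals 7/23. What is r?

MU_r = (q−4), MU_q = (r−5).
MRS = (q−4)/(r−5).
Substitute q = 11: MRS = 7/(r − 5). Setting this equal to 7/23 gives r − 5 = 7/(7/23) = 23, so r = 28.

r = 28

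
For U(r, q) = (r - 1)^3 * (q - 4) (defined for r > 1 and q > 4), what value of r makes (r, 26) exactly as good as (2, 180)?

r = 3

U(2, 180) = 176.
Set U(r, 26) = 176 and solve.
With q = 26: (26 − 4) = 22, so (r − 1)^3 = 176/22 = 8.
Taking the cube root (with r > 1): r − 1 = 2, so r = 3.
Check: U(3, 26) = 176.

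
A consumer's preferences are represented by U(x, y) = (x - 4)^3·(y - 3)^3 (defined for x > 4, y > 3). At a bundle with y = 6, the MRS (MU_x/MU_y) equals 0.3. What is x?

x = 14

MU_x = 3·(x−4)^2·(y−3)^3, MU_y = 3·(x−4)^3·(y−3)^2.
MRS = (y−3)/(x−4).
Substitute y = 6: MRS = 3/(x − 4). Setting this equal to 0.3 gives x − 4 = 3/0.3 = 10, so x = 14.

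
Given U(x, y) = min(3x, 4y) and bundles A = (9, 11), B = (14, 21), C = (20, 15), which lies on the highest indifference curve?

Bundle C

Evaluate utility at each bundle:
U(A) = 27.
U(B) = 42.
U(C) = 60.
Highest utility is C, so C ≻ B ≻ A.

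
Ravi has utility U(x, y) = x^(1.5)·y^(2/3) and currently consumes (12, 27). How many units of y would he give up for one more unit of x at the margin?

MRS = 81/16

MU_x = 1.5·√x·y^(2/3) and MU_y = 2/3·x^(1.5)·y^(-1/3).
MRS = MU_x/MU_y = (2.25)·y/x.
At (12, 27): MRS = 81/16.
The indifference curve has slope −81/16 at this bundle.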